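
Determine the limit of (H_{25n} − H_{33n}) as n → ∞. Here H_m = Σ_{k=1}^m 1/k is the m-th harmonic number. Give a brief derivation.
lim = ln(25/33)

Euler-Maclaurin gives H_m = ln m + γ + 1/(2m) + O(1/m^2). The γ and O(1/m) terms cancel in the difference:
  H_{25n} − H_{33n} = ln(25n) − ln(33n) + O(1/n) = ln(25/33) + O(1/n).
Hence the limit is ln(25/33).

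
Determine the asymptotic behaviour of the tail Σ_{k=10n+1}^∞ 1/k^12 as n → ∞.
Σ_{k>10n} 1/k^12 ~ 1/(11 · (10n)^11)

Compare to the integral: ∫_{10n}^∞ x^(−12) dx = [−x^(−11)/11]_{10n}^∞ = 1/((12−1)·(10n)^11). Euler-Maclaurin then gives
  Σ_{k>10n} 1/k^12 = ∫_{10n}^∞ dx/x^12 − 1/(2·(10n)^12) + O(1/(10n)^13).
(Equivalently this is ζ(12) − Σ_{k≤10n} 1/k^12.)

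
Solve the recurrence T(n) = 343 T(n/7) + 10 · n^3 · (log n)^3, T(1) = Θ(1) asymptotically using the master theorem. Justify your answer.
T(n) = Θ(n^3 · (log n)^4)

Here log_7 343 = 3 and f(n) = 10 · n^3 · (log n)^3 = Θ(n^(log_7 343) · (log n)^3). This is the extended Case 2 of the master theorem (f matches the critical exponent up to log factors), giving T(n) = Θ(n^(log_7 343) · (log n)^(3+1)) = Θ(n^3 · (log n)^4).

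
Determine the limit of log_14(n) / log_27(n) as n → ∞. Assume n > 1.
lim = ln(27) / ln(14) = log_14(27)

Change of base: log_14(n) = ln n / ln 14 and log_27(n) = ln n / ln 27. The ratio is (ln n / ln 14) · (ln 27 / ln n) = ln 27 / ln 14, a constant independent of n. So the limit is ln 27 / ln 14 = log_14(27).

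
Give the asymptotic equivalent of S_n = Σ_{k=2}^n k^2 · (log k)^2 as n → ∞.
S_n ~ n^3 · (log n)^2 / 3

By integral comparison, S_n = ∫_1^n x^2 · (log x)^2 dx + O(n^2 · (log n)^2). For the integral, the leading term of ∫_1^n x^2 (log x)^2 dx is n^3/3 · (log n)^2 (by repeated integration by parts; each step lowers the log-exponent and produces a relatively O(1/log n) correction). Hence S_n ~ n^3 · (log n)^2 / 3.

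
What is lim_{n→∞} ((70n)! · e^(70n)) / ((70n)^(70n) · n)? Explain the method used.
lim = 0

Stirling: (70n)! ~ sqrt(2π·70n) · (70n/e)^(70n). Hence
  (70n)! · e^(70n) / (70n)^(70n) ~ sqrt(2π·70n).
Dividing by n: sqrt(2π·70n) / n = sqrt(2π·70) · n^((1−2)/2), so the expression behaves like sqrt(2π·70) · n^((1−2)/2) → 0.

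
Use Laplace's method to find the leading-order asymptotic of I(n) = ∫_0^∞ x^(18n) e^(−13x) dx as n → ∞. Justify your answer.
I(n) ~ (sqrt(2π·18n) / 13) · (18n/(13e))^(18n)

Write the integrand as exp(18n ln x − 13x) and set f(x) = 18n ln x − 13x. Then f'(x) = 18n/x − 13 = 0 at x* = 18n/13, and f''(x*) = −18n/x*^2 = −13^2/(18n). Laplace's method (interior maximum) gives
  I(n) ~ e^(f(x*)) · sqrt(2π / |f''(x*)|)
        = exp(18n ln(18n/13) − 18n) · sqrt(2π · 18n / 13^2)
        = (18n/13)^(18n) e^(−18n) · sqrt(2π·18n) / 13
        = (sqrt(2π·18n) / 13) · (18n/(13e))^(18n).
This matches Γ(18n+1)/13^(18n+1) with Stirling applied to Γ.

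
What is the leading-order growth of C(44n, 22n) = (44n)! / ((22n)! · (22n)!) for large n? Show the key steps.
C(44n, 22n) ~ (4)^(22n) · sqrt(1/(π·22n))

Write N = 22n. Apply Stirling to each factorial:
  (2N)! ~ sqrt(2π·2N) · (2N/e)^(2N),
  N! ~ sqrt(2π N) · (N/e)^N,
  (1N)! ~ sqrt(2π·1N) · (1N/e)^(1N).
The exponential factors combine to (2N)^(2N) / (N^N · (1N)^(1N)) = 2^(2N)/1^(1N) = (2^2/1^1)^N = (4)^N.
The square-root prefactors combine to sqrt(2π·2N) / (sqrt(2π N)·sqrt(2π·1N)) = sqrt(2 / (2π·1·N)) = sqrt(1/(π·22n)).
Substituting N = 22n: C(44n, 22n) ~ (4)^(22n) · sqrt(1/(π·22n)).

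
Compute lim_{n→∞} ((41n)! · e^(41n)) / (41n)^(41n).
lim = ∞

Stirling: (41n)! ~ sqrt(2π·41n) · (41n/e)^(41n). Hence
  (41n)! · e^(41n) / (41n)^(41n) ~ sqrt(2π·41n) = sqrt(2π·41) · sqrt(n) → ∞.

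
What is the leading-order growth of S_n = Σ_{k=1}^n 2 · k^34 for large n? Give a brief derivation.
S_n ~ 2 · n^35 / 35

By integral comparison (Euler-Maclaurin), Σ_{k=1}^n 2 · k^34 = 2 · ∫_0^n x^34 dx + O(n^34) = 2 · n^35/35 + O(n^34). (Equivalently, Faulhaber's formula gives the same leading term.)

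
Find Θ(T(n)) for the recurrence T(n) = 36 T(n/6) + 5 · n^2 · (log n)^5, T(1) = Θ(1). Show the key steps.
T(n) = Θ(n^2 · (log n)^6)

Here log_6 36 = 2 and f(n) = 5 · n^2 · (log n)^5 = Θ(n^(log_6 36) · (log n)^5). This is the extended Case 2 of the master theorem (f matches the critical exponent up to log factors), giving T(n) = Θ(n^(log_6 36) · (log n)^(5+1)) = Θ(n^2 · (log n)^6).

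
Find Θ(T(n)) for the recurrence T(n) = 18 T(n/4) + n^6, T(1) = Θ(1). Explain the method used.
T(n) = Θ(n^6)

log_4 18 ≈ 2.085. f(n) = n^6 dominates n^(log_4 18) since 6 > 2.085, and the regularity condition a·f(n/b) = 18·(n/4)^6 = (18/4096)·n^6 ≤ c·f(n) holds with c = 18/4096 ≈ 0.00439 < 1. So this is Case 3: T(n) = Θ(f(n)) = Θ(n^6).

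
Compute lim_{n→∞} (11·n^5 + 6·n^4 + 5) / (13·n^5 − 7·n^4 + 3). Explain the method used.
lim = 11/13

For large n the leading n^5 terms dominate both numerator and denominator. Dividing top and bottom by n^5, every other term tends to 0, leaving 11/13.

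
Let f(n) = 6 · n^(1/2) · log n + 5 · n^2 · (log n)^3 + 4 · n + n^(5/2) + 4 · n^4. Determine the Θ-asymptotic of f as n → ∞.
f(n) ∈ Θ(n^4)

Compare the terms by growth order. For large n, n^a · (log n)^b dominates n^a' · (log n)^b' iff a > a', or (a = a' and b > b'). Ranking the 5 terms shows the dominant one is 4 · n^4. Hence f(n) ∈ Θ(n^4).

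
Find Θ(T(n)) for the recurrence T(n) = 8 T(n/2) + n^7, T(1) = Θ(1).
T(n) = Θ(n^7)

log_2 8 ≈ 3.000. f(n) = n^7 dominates n^(log_2 8) since 7 > 3.000, and the regularity condition a·f(n/b) = 8·(n/2)^7 = (8/128)·n^7 ≤ c·f(n) holds with c = 8/128 ≈ 0.0625 < 1. So this is Case 3: T(n) = Θ(f(n)) = Θ(n^7).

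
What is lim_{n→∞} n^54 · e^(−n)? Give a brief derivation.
lim = 0

Exponentials with base > 1 dominate every fixed polynomial: for any fixed c, n^c / e^n → 0 as n → ∞ (e.g. by the ratio test, or since e^n grows faster than any power of n). Hence n^54 · e^(−n) = n^54 / e^n → 0.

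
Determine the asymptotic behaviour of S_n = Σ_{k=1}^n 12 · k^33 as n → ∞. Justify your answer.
S_n ~ 6 · n^34 / 17

By integral comparison (Euler-Maclaurin), Σ_{k=1}^n 12 · k^33 = 12 · ∫_0^n x^33 dx + O(n^33) = 12 · n^34/34 = 6 · n^34 / 17 + O(n^33). (Equivalently, Faulhaber's formula gives the same leading term.)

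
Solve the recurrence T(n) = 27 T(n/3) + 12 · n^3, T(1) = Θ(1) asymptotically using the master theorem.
T(n) = Θ(n^3 log n)

log_3 27 = 3, and f(n) = 12 · n^3 = Θ(n^(log_3 27)). This is Case 2 of the master theorem: T(n) = Θ(f(n) · log n) = Θ(n^3 log n).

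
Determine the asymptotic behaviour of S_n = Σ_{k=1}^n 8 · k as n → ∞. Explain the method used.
S_n ~ 4 · n^2

By integral comparison (Euler-Maclaurin), Σ_{k=1}^n 8 · k = 8 · ∫_0^n x^1 dx + O(n) = 8 · n^2/2 = 4 · n^2 + O(n). (Equivalently, Faulhaber's formula gives the same leading term.)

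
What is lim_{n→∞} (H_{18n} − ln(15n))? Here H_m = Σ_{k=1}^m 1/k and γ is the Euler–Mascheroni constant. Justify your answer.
lim = ln(6/5) + γ

By Euler-Maclaurin, H_m = ln m + γ + O(1/m). So
  H_{18n} − ln(15n) = ln(18n) + γ − ln(15n) + O(1/n)
                       = ln(18/15) + γ + O(1/n).
Hence the limit is ln(18/15) + γ (= ln(6/5)).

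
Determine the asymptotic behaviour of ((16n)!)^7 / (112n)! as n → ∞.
((16n)!)^7/(112n)! ~ ((2π·16n)^(6/2) / sqrt(7)) · 7^(−7·16n)  →  0

Write N = 16n. Stirling: N! ~ sqrt(2π N)(N/e)^N and (7N)! ~ sqrt(2π·7N)·(7N/e)^(7N).
  (N!)^7/(7N)! ~ (2π N)^(7/2) (N/e)^(7N) / [sqrt(2π·7N) (7N/e)^(7N)]
     = (2π N)^(7/2) / sqrt(2π·7N) · (N/(7N))^(7N)
     = (2π N)^((7−1)/2) / sqrt(7) · 7^(−7N).
Since 7^7 > 1, the factor 7^(−7N) decays exponentially, so the ratio → 0. Substituting N = 16n gives the stated form.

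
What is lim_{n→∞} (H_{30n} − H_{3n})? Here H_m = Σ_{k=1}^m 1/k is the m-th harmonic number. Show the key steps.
lim = ln(30/3) = ln 10

Euler-Maclaurin gives H_m = ln m + γ + 1/(2m) + O(1/m^2). The γ and O(1/m) terms cancel in the difference:
  H_{30n} − H_{3n} = ln(30n) − ln(3n) + O(1/n) = ln(30/3) + O(1/n).
Hence the limit is ln(30/3) = ln 10.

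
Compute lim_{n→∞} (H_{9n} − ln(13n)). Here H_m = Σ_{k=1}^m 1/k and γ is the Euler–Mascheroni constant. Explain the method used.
lim = ln(9/13) + γ

By Euler-Maclaurin, H_m = ln m + γ + O(1/m). So
  H_{9n} − ln(13n) = ln(9n) + γ − ln(13n) + O(1/n)
                       = ln(9/13) + γ + O(1/n).
Hence the limit is ln(9/13) + γ.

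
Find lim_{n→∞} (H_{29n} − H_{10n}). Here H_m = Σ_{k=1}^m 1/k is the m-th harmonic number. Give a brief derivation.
lim = ln(29/10)

Euler-Maclaurin gives H_m = ln m + γ + 1/(2m) + O(1/m^2). The γ and O(1/m) terms cancel in the difference:
  H_{29n} − H_{10n} = ln(29n) − ln(10n) + O(1/n) = ln(29/10) + O(1/n).
Hence the limit is ln(29/10).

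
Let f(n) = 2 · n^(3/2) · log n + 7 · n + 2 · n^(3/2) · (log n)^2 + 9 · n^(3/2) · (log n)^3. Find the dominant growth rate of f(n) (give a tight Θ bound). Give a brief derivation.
f(n) ∈ Θ(n^(3/2) · (log n)^3)

Compare the terms by growth order. For large n, n^a · (log n)^b dominates n^a' · (log n)^b' iff a > a', or (a = a' and b > b'). Ranking the 4 terms shows the dominant one is 9 · n^(3/2) · (log n)^3. Hence f(n) ∈ Θ(n^(3/2) · (log n)^3).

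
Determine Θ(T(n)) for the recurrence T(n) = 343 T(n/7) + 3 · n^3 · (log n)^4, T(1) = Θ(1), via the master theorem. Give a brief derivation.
T(n) = Θ(n^3 · (log n)^5)

Here log_7 343 = 3 and f(n) = 3 · n^3 · (log n)^4 = Θ(n^(log_7 343) · (log n)^4). This is the extended Case 2 of the master theorem (f matches the critical exponent up to log factors), giving T(n) = Θ(n^(log_7 343) · (log n)^(4+1)) = Θ(n^3 · (log n)^5).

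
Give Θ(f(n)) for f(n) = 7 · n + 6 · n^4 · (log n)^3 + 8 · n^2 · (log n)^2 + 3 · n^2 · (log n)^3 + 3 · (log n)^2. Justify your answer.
f(n) ∈ Θ(n^4 · (log n)^3)

Compare the terms by growth order. For large n, n^a · (log n)^b dominates n^a' · (log n)^b' iff a > a', or (a = a' and b > b'). Ranking the 5 terms shows the dominant one is 6 · n^4 · (log n)^3. Hence f(n) ∈ Θ(n^4 · (log n)^3).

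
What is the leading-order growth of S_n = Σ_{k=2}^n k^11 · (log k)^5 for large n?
S_n ~ n^12 · (log n)^5 / 12

By integral comparison, S_n = ∫_1^n x^11 · (log x)^5 dx + O(n^11 · (log n)^5). For the integral, the leading term of ∫_1^n x^11 (log x)^5 dx is n^12/12 · (log n)^5 (by repeated integration by parts; each step lowers the log-exponent and produces a relatively O(1/log n) correction). Hence S_n ~ n^12 · (log n)^5 / 12.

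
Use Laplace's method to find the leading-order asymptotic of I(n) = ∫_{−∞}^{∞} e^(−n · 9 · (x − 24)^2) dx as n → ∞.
I(n) = sqrt(π/(9n))

Here φ(x) = 9 · (x − 24)^2 has its unique minimum at x* = 24 with φ(x*) = 0 and φ''(x*) = 18. Laplace's method gives
  I(n) ~ e^(−n φ(x*)) · sqrt(2π / (n · φ''(x*))) = sqrt(2π / (18n)) = sqrt(π/(9n)).
This is exact: substituting u = (x − 24)·sqrt(9n) gives I(n) = (1/sqrt(9n)) ∫_{−∞}^{∞} e^(−u^2) du = sqrt(π/(9n)).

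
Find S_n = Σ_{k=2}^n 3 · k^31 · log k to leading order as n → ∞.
S_n ~ 3 · n^32 log n / 32 − 3 · n^32 / 1024

By integral comparison, S_n = ∫_1^n 3 · x^31 · log x dx + O(n^31 · log n). For the integral, ∫ x^31 log x dx = n^32 log n / 32 − n^32/1024 (integration by parts). Hence S_n ~ 3 · n^32 log n / 32 − 3 · n^32 / 1024.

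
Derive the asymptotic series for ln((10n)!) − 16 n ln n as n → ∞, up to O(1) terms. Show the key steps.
ln((10n)!) − 16 n ln n = −6 n ln n + 10(ln 10 − 1) n + (1/2) ln(2π·10n) + O(1/n)

Stirling: ln((10n)!) = 10n ln(10n) − 10n + (1/2) ln(2π·10n) + O(1/n).
Expand 10n ln(10n) = 10n (ln n + ln 10) = 10n ln n + 10n ln 10.
Subtract 16n ln n: leading term is (10 − 16) n ln n = −6 n ln n. The next term is 10n ln 10 − 10n = 10(ln 10 − 1) n. Then the (1/2) ln(2π·10n) correction.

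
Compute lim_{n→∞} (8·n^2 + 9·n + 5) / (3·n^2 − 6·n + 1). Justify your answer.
lim = 8/3

For large n the leading n^2 terms dominate both numerator and denominator. Dividing top and bottom by n^2, every other term tends to 0, leaving 8/3.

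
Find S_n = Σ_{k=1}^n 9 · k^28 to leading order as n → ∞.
S_n ~ 9 · n^29 / 29

By integral comparison (Euler-Maclaurin), Σ_{k=1}^n 9 · k^28 = 9 · ∫_0^n x^28 dx + O(n^28) = 9 · n^29/29 + O(n^28). (Equivalently, Faulhaber's formula gives the same leading term.)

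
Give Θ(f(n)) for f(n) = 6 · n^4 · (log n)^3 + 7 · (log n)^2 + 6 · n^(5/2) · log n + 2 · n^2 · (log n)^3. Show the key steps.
f(n) ∈ Θ(n^4 · (log n)^3)

Compare the terms by growth order. For large n, n^a · (log n)^b dominates n^a' · (log n)^b' iff a > a', or (a = a' and b > b'). Ranking the 4 terms shows the dominant one is 6 · n^4 · (log n)^3. Hence f(n) ∈ Θ(n^4 · (log n)^3).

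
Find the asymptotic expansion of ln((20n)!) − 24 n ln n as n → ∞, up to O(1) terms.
ln((20n)!) − 24 n ln n = −4 n ln n + 20(ln 20 − 1) n + (1/2) ln(2π·20n) + O(1/n)

Stirling: ln((20n)!) = 20n ln(20n) − 20n + (1/2) ln(2π·20n) + O(1/n).
Expand 20n ln(20n) = 20n (ln n + ln 20) = 20n ln n + 20n ln 20.
Subtract 24n ln n: leading term is (20 − 24) n ln n = −4 n ln n. The next term is 20n ln 20 − 20n = 20(ln 20 − 1) n. Then the (1/2) ln(2π·20n) correction.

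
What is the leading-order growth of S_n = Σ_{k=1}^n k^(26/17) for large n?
S_n ~ (17/43) · n^(43/17)

Integral comparison: Σ_{k=1}^n k^(26/17) = ∫_0^n x^(26/17) dx + O(n^(26/17)). The integral is n^(1 + 26/17) / (1 + 26/17) = n^((26+17)/17) / ((26+17)/17) = (17/43) · n^(43/17).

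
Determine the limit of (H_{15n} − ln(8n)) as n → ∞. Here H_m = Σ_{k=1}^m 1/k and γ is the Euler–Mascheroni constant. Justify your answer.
lim = ln(15/8) + γ

By Euler-Maclaurin, H_m = ln m + γ + O(1/m). So
  H_{15n} − ln(8n) = ln(15n) + γ − ln(8n) + O(1/n)
                       = ln(15/8) + γ + O(1/n).
Hence the limit is ln(15/8) + γ.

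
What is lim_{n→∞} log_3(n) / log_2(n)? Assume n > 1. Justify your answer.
lim = ln(2) / ln(3) = log_3(2)

Change of base: log_3(n) = ln n / ln 3 and log_2(n) = ln n / ln 2. The ratio is (ln n / ln 3) · (ln 2 / ln n) = ln 2 / ln 3, a constant independent of n. So the limit is ln 2 / ln 3 = log_3(2).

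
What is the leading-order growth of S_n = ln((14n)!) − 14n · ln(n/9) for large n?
S_n ~ 14n · (ln 126 − 1) + O(ln n)

Stirling: ln((14n)!) = 14n ln(14n) − 14n + O(ln n).
  S_n = 14n ln(14n) − 14n − 14n ln(n/9) + O(ln n)
      = 14n ln(14n) − 14n ln n + 14n ln 9 − 14n + O(ln n)
      = 14n ln 14 + 14n ln 9 − 14n + O(ln n)
      = 14n (ln 126 − 1) + O(ln n).
Numerically ln(126) − 1 ≈ 3.8363.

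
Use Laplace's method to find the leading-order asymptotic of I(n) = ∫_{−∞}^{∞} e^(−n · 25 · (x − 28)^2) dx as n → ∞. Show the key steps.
I(n) = sqrt(π/(25n))

Here φ(x) = 25 · (x − 28)^2 has its unique minimum at x* = 28 with φ(x*) = 0 and φ''(x*) = 50. Laplace's method gives
  I(n) ~ e^(−n φ(x*)) · sqrt(2π / (n · φ''(x*))) = sqrt(2π / (50n)) = sqrt(π/(25n)).
This is exact: substituting u = (x − 28)·sqrt(25n) gives I(n) = (1/sqrt(25n)) ∫_{−∞}^{∞} e^(−u^2) du = sqrt(π/(25n)).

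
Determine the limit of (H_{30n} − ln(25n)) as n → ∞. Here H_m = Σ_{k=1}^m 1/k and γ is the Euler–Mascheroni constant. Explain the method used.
lim = ln(6/5) + γ

By Euler-Maclaurin, H_m = ln m + γ + O(1/m). So
  H_{30n} − ln(25n) = ln(30n) + γ − ln(25n) + O(1/n)
                       = ln(30/25) + γ + O(1/n).
Hence the limit is ln(30/25) + γ (= ln(6/5)).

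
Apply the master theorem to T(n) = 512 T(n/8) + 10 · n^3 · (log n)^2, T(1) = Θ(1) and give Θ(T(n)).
T(n) = Θ(n^3 · (log n)^3)

Here log_8 512 = 3 and f(n) = 10 · n^3 · (log n)^2 = Θ(n^(log_8 512) · (log n)^2). This is the extended Case 2 of the master theorem (f matches the critical exponent up to log factors), giving T(n) = Θ(n^(log_8 512) · (log n)^(2+1)) = Θ(n^3 · (log n)^3).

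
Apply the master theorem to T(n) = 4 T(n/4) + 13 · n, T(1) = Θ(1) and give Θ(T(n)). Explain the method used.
T(n) = Θ(n log n)

log_4 4 = 1, and f(n) = 13 · n = Θ(n^(log_4 4)). This is Case 2 of the master theorem: T(n) = Θ(f(n) · log n) = Θ(n log n).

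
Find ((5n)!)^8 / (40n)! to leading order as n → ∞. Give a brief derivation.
((5n)!)^8/(40n)! ~ ((2π·5n)^(7/2) / sqrt(8)) · 8^(−8·5n)  →  0

Write N = 5n. Stirling: N! ~ sqrt(2π N)(N/e)^N and (8N)! ~ sqrt(2π·8N)·(8N/e)^(8N).
  (N!)^8/(8N)! ~ (2π N)^(8/2) (N/e)^(8N) / [sqrt(2π·8N) (8N/e)^(8N)]
     = (2π N)^(8/2) / sqrt(2π·8N) · (N/(8N))^(8N)
     = (2π N)^((8−1)/2) / sqrt(8) · 8^(−8N).
Since 8^8 > 1, the factor 8^(−8N) decays exponentially, so the ratio → 0. Substituting N = 5n gives the stated form.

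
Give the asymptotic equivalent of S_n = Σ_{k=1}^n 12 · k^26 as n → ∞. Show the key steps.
S_n ~ 4 · n^27 / 9

By integral comparison (Euler-Maclaurin), Σ_{k=1}^n 12 · k^26 = 12 · ∫_0^n x^26 dx + O(n^26) = 12 · n^27/27 = 4 · n^27 / 9 + O(n^26). (Equivalently, Faulhaber's formula gives the same leading term.)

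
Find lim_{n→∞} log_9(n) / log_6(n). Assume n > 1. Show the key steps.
lim = ln(6) / ln(9) = log_9(6)

Change of base: log_9(n) = ln n / ln 9 and log_6(n) = ln n / ln 6. The ratio is (ln n / ln 9) · (ln 6 / ln n) = ln 6 / ln 9, a constant independent of n. So the limit is ln 6 / ln 9 = log_9(6).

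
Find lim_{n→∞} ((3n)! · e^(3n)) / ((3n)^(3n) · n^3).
lim = 0

Stirling: (3n)! ~ sqrt(2π·3n) · (3n/e)^(3n). Hence
  (3n)! · e^(3n) / (3n)^(3n) ~ sqrt(2π·3n).
Dividing by n^3: sqrt(2π·3n) / n^3 = sqrt(2π·3) · n^((1−6)/2), so the expression behaves like sqrt(2π·3) · n^((1−6)/2) → 0.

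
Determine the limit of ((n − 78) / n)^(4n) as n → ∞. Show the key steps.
lim = e^(−312)

Rewrite as (1 − 78/n)^(4n). By the standard limit (1 + x/n)^n → e^x, we have (1 − 78/n)^n → e^(−78), and raising to the 4th power gives e^(−312).
More precisely, ln[(1 − 78/n)^(4n)] = 4n · ln(1 − 78/n) = 4n · (-78/n + O(1/n^2)) = -312 + O(1/n) → -312.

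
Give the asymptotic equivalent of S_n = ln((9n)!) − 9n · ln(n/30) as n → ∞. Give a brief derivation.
S_n ~ 9n · (ln 270 − 1) + O(ln n)

Stirling: ln((9n)!) = 9n ln(9n) − 9n + O(ln n).
  S_n = 9n ln(9n) − 9n − 9n ln(n/30) + O(ln n)
      = 9n ln(9n) − 9n ln n + 9n ln 30 − 9n + O(ln n)
      = 9n ln 9 + 9n ln 30 − 9n + O(ln n)
      = 9n (ln 270 − 1) + O(ln n).
Numerically ln(270) − 1 ≈ 4.5984.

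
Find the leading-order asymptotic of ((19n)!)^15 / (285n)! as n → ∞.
((19n)!)^15/(285n)! ~ ((2π·19n)^(14/2) / sqrt(15)) · 15^(−15·19n)  →  0

Write N = 19n. Stirling: N! ~ sqrt(2π N)(N/e)^N and (15N)! ~ sqrt(2π·15N)·(15N/e)^(15N).
  (N!)^15/(15N)! ~ (2π N)^(15/2) (N/e)^(15N) / [sqrt(2π·15N) (15N/e)^(15N)]
     = (2π N)^(15/2) / sqrt(2π·15N) · (N/(15N))^(15N)
     = (2π N)^((15−1)/2) / sqrt(15) · 15^(−15N).
Since 15^15 > 1, the factor 15^(−15N) decays exponentially, so the ratio → 0. Substituting N = 19n gives the stated form.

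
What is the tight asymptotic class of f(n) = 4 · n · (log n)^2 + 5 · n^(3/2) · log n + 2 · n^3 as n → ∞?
f(n) ∈ Θ(n^3)

Compare the terms by growth order. For large n, n^a · (log n)^b dominates n^a' · (log n)^b' iff a > a', or (a = a' and b > b'). Ranking the 3 terms shows the dominant one is 2 · n^3. Hence f(n) ∈ Θ(n^3).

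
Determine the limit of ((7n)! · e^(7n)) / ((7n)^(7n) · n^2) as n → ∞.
lim = 0

Stirling: (7n)! ~ sqrt(2π·7n) · (7n/e)^(7n). Hence
  (7n)! · e^(7n) / (7n)^(7n) ~ sqrt(2π·7n).
Dividing by n^2: sqrt(2π·7n) / n^2 = sqrt(2π·7) · n^((1−4)/2), so the expression behaves like sqrt(2π·7) · n^((1−4)/2) → 0.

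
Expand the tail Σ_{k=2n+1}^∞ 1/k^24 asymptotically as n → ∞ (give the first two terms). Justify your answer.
Σ_{k>2n} 1/k^24 = 1/(23 · (2n)^23) − 1/(2 · (2n)^24) + O(1/(2n)^25)

Compare to the integral: ∫_{2n}^∞ x^(−24) dx = [−x^(−23)/23]_{2n}^∞ = 1/((24−1)·(2n)^23). The Euler-Maclaurin correction adds −f(2n)/2 = −1/(2·(2n)^24). Euler-Maclaurin then gives
  Σ_{k>2n} 1/k^24 = ∫_{2n}^∞ dx/x^24 − 1/(2·(2n)^24) + O(1/(2n)^25).
(Equivalently this is ζ(24) − Σ_{k≤2n} 1/k^24.)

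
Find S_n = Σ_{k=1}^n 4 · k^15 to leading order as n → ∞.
S_n ~ n^16 / 4

By integral comparison (Euler-Maclaurin), Σ_{k=1}^n 4 · k^15 = 4 · ∫_0^n x^15 dx + O(n^15) = 4 · n^16/16 = n^16 / 4 + O(n^15). (Equivalently, Faulhaber's formula gives the same leading term.)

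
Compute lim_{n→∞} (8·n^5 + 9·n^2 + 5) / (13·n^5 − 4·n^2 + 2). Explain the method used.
lim = 8/13

For large n the leading n^5 terms dominate both numerator and denominator. Dividing top and bottom by n^5, every other term tends to 0, leaving 8/13.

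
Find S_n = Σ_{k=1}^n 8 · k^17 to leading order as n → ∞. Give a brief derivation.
S_n ~ 4 · n^18 / 9

By integral comparison (Euler-Maclaurin), Σ_{k=1}^n 8 · k^17 = 8 · ∫_0^n x^17 dx + O(n^17) = 8 · n^18/18 = 4 · n^18 / 9 + O(n^17). (Equivalently, Faulhaber's formula gives the same leading term.)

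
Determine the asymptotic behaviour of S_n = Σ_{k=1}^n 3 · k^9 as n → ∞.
S_n ~ 3 · n^10 / 10

By integral comparison (Euler-Maclaurin), Σ_{k=1}^n 3 · k^9 = 3 · ∫_0^n x^9 dx + O(n^9) = 3 · n^10/10 + O(n^9). (Equivalently, Faulhaber's formula gives the same leading term.)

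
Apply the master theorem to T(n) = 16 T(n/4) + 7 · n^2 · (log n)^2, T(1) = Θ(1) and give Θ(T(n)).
T(n) = Θ(n^2 · (log n)^3)

Here log_4 16 = 2 and f(n) = 7 · n^2 · (log n)^2 = Θ(n^(log_4 16) · (log n)^2). This is the extended Case 2 of the master theorem (f matches the critical exponent up to log factors), giving T(n) = Θ(n^(log_4 16) · (log n)^(2+1)) = Θ(n^2 · (log n)^3).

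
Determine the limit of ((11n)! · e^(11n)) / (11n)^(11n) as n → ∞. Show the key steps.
lim = ∞

Stirling: (11n)! ~ sqrt(2π·11n) · (11n/e)^(11n). Hence
  (11n)! · e^(11n) / (11n)^(11n) ~ sqrt(2π·11n) = sqrt(2π·11) · sqrt(n) → ∞.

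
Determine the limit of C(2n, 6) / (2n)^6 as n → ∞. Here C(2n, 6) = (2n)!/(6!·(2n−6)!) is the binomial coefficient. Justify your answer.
lim = 1/6! = 1/720

With N = 2n → ∞: C(N, 6) / N^6 = [N(N−1)…(N−5)] / (6! · N^6) = (1/6!) · 1 · (1 − 1/(2n)) · … · (1 − 5/(2n)). Each factor → 1 as N → ∞, so the limit is 1/6! = 1/720.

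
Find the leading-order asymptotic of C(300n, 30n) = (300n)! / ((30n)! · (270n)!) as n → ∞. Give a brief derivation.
C(300n, 30n) ~ (10000000000/387420489)^(30n) · sqrt(5/(9π·30n))

Write N = 30n. Apply Stirling to each factorial:
  (10N)! ~ sqrt(2π·10N) · (10N/e)^(10N),
  N! ~ sqrt(2π N) · (N/e)^N,
  (9N)! ~ sqrt(2π·9N) · (9N/e)^(9N).
The exponential factors combine to (10N)^(10N) / (N^N · (9N)^(9N)) = 10^(10N)/9^(9N) = (10^10/9^9)^N = (10000000000/387420489)^N.
The square-root prefactors combine to sqrt(2π·10N) / (sqrt(2π N)·sqrt(2π·9N)) = sqrt(10 / (2π·9·N)) = sqrt(5/(9π·30n)).
Substituting N = 30n: C(300n, 30n) ~ (10000000000/387420489)^(30n) · sqrt(5/(9π·30n)).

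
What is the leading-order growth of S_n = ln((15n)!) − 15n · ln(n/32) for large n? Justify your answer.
S_n ~ 15n · (ln 480 − 1) + O(ln n)

Stirling: ln((15n)!) = 15n ln(15n) − 15n + O(ln n).
  S_n = 15n ln(15n) − 15n − 15n ln(n/32) + O(ln n)
      = 15n ln(15n) − 15n ln n + 15n ln 32 − 15n + O(ln n)
      = 15n ln 15 + 15n ln 32 − 15n + O(ln n)
      = 15n (ln 480 − 1) + O(ln n).
Numerically ln(480) − 1 ≈ 5.1738.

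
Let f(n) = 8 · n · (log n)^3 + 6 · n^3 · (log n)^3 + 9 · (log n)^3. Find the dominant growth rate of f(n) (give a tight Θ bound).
f(n) ∈ Θ(n^3 · (log n)^3)

Compare the terms by growth order. For large n, n^a · (log n)^b dominates n^a' · (log n)^b' iff a > a', or (a = a' and b > b'). Ranking the 3 terms shows the dominant one is 6 · n^3 · (log n)^3. Hence f(n) ∈ Θ(n^3 · (log n)^3).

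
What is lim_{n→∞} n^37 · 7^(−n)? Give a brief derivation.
lim = 0

Exponentials with base > 1 dominate every fixed polynomial: for any fixed c, n^c / 7^n → 0 as n → ∞ (e.g. by the ratio test, or by writing 7^n = e^(n ln 7) and noting e^(n ln 7) / n^c → ∞). Hence n^37 · 7^(−n) = n^37 / 7^n → 0.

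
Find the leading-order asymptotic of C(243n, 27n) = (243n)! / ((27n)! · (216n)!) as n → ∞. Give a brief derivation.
C(243n, 27n) ~ (387420489/16777216)^(27n) · sqrt(9/(16π·27n))

Write N = 27n. Apply Stirling to each factorial:
  (9N)! ~ sqrt(2π·9N) · (9N/e)^(9N),
  N! ~ sqrt(2π N) · (N/e)^N,
  (8N)! ~ sqrt(2π·8N) · (8N/e)^(8N).
The exponential factors combine to (9N)^(9N) / (N^N · (8N)^(8N)) = 9^(9N)/8^(8N) = (9^9/8^8)^N = (387420489/16777216)^N.
The square-root prefactors combine to sqrt(2π·9N) / (sqrt(2π N)·sqrt(2π·8N)) = sqrt(9 / (2π·8·N)) = sqrt(9/(16π·27n)).
Substituting N = 27n: C(243n, 27n) ~ (387420489/16777216)^(27n) · sqrt(9/(16π·27n)).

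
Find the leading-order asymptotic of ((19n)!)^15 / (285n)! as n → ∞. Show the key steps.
((19n)!)^15/(285n)! ~ ((2π·19n)^(14/2) / sqrt(15)) · 15^(−15·19n)  →  0

Write N = 19n. Stirling: N! ~ sqrt(2π N)(N/e)^N and (15N)! ~ sqrt(2π·15N)·(15N/e)^(15N).
  (N!)^15/(15N)! ~ (2π N)^(15/2) (N/e)^(15N) / [sqrt(2π·15N) (15N/e)^(15N)]
     = (2π N)^(15/2) / sqrt(2π·15N) · (N/(15N))^(15N)
     = (2π N)^((15−1)/2) / sqrt(15) · 15^(−15N).
Since 15^15 > 1, the factor 15^(−15N) decays exponentially, so the ratio → 0. Substituting N = 19n gives the stated form.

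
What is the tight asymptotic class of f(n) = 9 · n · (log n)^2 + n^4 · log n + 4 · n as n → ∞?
f(n) ∈ Θ(n^4 · log n)

Compare the terms by growth order. For large n, n^a · (log n)^b dominates n^a' · (log n)^b' iff a > a', or (a = a' and b > b'). Ranking the 3 terms shows the dominant one is n^4 · log n. Hence f(n) ∈ Θ(n^4 · log n).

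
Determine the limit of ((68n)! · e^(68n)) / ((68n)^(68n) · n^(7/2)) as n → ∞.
lim = 0

Stirling: (68n)! ~ sqrt(2π·68n) · (68n/e)^(68n). Hence
  (68n)! · e^(68n) / (68n)^(68n) ~ sqrt(2π·68n).
Dividing by n^(7/2): sqrt(2π·68n) / n^(7/2) = sqrt(2π·68) · n^((1−7)/2), so the expression behaves like sqrt(2π·68) · n^((1−7)/2) → 0.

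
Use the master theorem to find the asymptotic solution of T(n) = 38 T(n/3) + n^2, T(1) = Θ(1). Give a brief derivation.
T(n) = Θ(n^(log_3 38))

Master theorem: compare f(n) = n^2 to n^(log_3 38) where log_3 38 ≈ 3.311. Since 2 < log_3 38, we have f(n) = O(n^(log_3 38 − ε)) for some ε > 0 — Case 1. Hence T(n) = Θ(n^(log_3 38)).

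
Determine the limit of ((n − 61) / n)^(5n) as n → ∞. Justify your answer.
lim = e^(−305)

Rewrite as (1 − 61/n)^(5n). By the standard limit (1 + x/n)^n → e^x, we have (1 − 61/n)^n → e^(−61), and raising to the 5th power gives e^(−305).
More precisely, ln[(1 − 61/n)^(5n)] = 5n · ln(1 − 61/n) = 5n · (-61/n + O(1/n^2)) = -305 + O(1/n) → -305.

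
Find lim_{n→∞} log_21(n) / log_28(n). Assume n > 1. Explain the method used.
lim = ln(28) / ln(21) = log_21(28)

Change of base: log_21(n) = ln n / ln 21 and log_28(n) = ln n / ln 28. The ratio is (ln n / ln 21) · (ln 28 / ln n) = ln 28 / ln 21, a constant independent of n. So the limit is ln 28 / ln 21 = log_21(28).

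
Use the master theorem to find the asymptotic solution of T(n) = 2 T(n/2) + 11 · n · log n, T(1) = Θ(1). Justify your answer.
T(n) = Θ(n · (log n)^2)

Here log_2 2 = 1 and f(n) = 11 · n · log n = Θ(n^(log_2 2) · (log n)^1). This is the extended Case 2 of the master theorem (f matches the critical exponent up to log factors), giving T(n) = Θ(n^(log_2 2) · (log n)^(1+1)) = Θ(n · (log n)^2).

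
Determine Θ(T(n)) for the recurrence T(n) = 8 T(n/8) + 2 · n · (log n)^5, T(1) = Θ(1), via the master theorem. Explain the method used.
T(n) = Θ(n · (log n)^6)

Here log_8 8 = 1 and f(n) = 2 · n · (log n)^5 = Θ(n^(log_8 8) · (log n)^5). This is the extended Case 2 of the master theorem (f matches the critical exponent up to log factors), giving T(n) = Θ(n^(log_8 8) · (log n)^(5+1)) = Θ(n · (log n)^6).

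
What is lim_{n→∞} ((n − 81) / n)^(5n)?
lim = e^(−405)

Rewrite as (1 − 81/n)^(5n). By the standard limit (1 + x/n)^n → e^x, we have (1 − 81/n)^n → e^(−81), and raising to the 5th power gives e^(−405).
More precisely, ln[(1 − 81/n)^(5n)] = 5n · ln(1 − 81/n) = 5n · (-81/n + O(1/n^2)) = -405 + O(1/n) → -405.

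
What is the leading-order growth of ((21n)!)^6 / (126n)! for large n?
((21n)!)^6/(126n)! ~ ((2π·21n)^(5/2) / sqrt(6)) · 6^(−6·21n)  →  0

Write N = 21n. Stirling: N! ~ sqrt(2π N)(N/e)^N and (6N)! ~ sqrt(2π·6N)·(6N/e)^(6N).
  (N!)^6/(6N)! ~ (2π N)^(6/2) (N/e)^(6N) / [sqrt(2π·6N) (6N/e)^(6N)]
     = (2π N)^(6/2) / sqrt(2π·6N) · (N/(6N))^(6N)
     = (2π N)^((6−1)/2) / sqrt(6) · 6^(−6N).
Since 6^6 > 1, the factor 6^(−6N) decays exponentially, so the ratio → 0. Substituting N = 21n gives the stated form.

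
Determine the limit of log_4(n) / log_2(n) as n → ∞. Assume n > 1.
lim = ln(2) / ln(4) = log_4(2)

Change of base: log_4(n) = ln n / ln 4 and log_2(n) = ln n / ln 2. The ratio is (ln n / ln 4) · (ln 2 / ln n) = ln 2 / ln 4, a constant independent of n. So the limit is ln 2 / ln 4 = log_4(2).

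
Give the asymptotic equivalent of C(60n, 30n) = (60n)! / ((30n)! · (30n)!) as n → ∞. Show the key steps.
C(60n, 30n) ~ (4)^(30n) · sqrt(1/(π·30n))

Write N = 30n. Apply Stirling to each factorial:
  (2N)! ~ sqrt(2π·2N) · (2N/e)^(2N),
  N! ~ sqrt(2π N) · (N/e)^N,
  (1N)! ~ sqrt(2π·1N) · (1N/e)^(1N).
The exponential factors combine to (2N)^(2N) / (N^N · (1N)^(1N)) = 2^(2N)/1^(1N) = (2^2/1^1)^N = (4)^N.
The square-root prefactors combine to sqrt(2π·2N) / (sqrt(2π N)·sqrt(2π·1N)) = sqrt(2 / (2π·1·N)) = sqrt(1/(π·30n)).
Substituting N = 30n: C(60n, 30n) ~ (4)^(30n) · sqrt(1/(π·30n)).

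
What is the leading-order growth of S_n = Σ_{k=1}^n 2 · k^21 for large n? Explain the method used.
S_n ~ n^22 / 11

By integral comparison (Euler-Maclaurin), Σ_{k=1}^n 2 · k^21 = 2 · ∫_0^n x^21 dx + O(n^21) = 2 · n^22/22 = n^22 / 11 + O(n^21). (Equivalently, Faulhaber's formula gives the same leading term.)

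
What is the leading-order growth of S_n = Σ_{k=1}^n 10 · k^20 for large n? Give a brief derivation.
S_n ~ 10 · n^21 / 21

By integral comparison (Euler-Maclaurin), Σ_{k=1}^n 10 · k^20 = 10 · ∫_0^n x^20 dx + O(n^20) = 10 · n^21/21 + O(n^20). (Equivalently, Faulhaber's formula gives the same leading term.)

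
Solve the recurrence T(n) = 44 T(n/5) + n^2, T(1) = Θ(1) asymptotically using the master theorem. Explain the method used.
T(n) = Θ(n^(log_5 44))

Master theorem: compare f(n) = n^2 to n^(log_5 44) where log_5 44 ≈ 2.351. Since 2 < log_5 44, we have f(n) = O(n^(log_5 44 − ε)) for some ε > 0 — Case 1. Hence T(n) = Θ(n^(log_5 44)).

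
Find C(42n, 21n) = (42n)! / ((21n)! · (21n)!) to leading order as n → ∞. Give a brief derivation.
C(42n, 21n) ~ (4)^(21n) · sqrt(1/(π·21n))

Write N = 21n. Apply Stirling to each factorial:
  (2N)! ~ sqrt(2π·2N) · (2N/e)^(2N),
  N! ~ sqrt(2π N) · (N/e)^N,
  (1N)! ~ sqrt(2π·1N) · (1N/e)^(1N).
The exponential factors combine to (2N)^(2N) / (N^N · (1N)^(1N)) = 2^(2N)/1^(1N) = (2^2/1^1)^N = (4)^N.
The square-root prefactors combine to sqrt(2π·2N) / (sqrt(2π N)·sqrt(2π·1N)) = sqrt(2 / (2π·1·N)) = sqrt(1/(π·21n)).
Substituting N = 21n: C(42n, 21n) ~ (4)^(21n) · sqrt(1/(π·21n)).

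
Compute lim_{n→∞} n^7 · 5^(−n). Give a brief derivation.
lim = 0

Exponentials with base > 1 dominate every fixed polynomial: for any fixed c, n^c / 5^n → 0 as n → ∞ (e.g. by the ratio test, or by writing 5^n = e^(n ln 5) and noting e^(n ln 5) / n^c → ∞). Hence n^7 · 5^(−n) = n^7 / 5^n → 0.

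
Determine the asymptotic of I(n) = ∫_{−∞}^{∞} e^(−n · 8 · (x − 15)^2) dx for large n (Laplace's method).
I(n) = sqrt(π/(8n))

Here φ(x) = 8 · (x − 15)^2 has its unique minimum at x* = 15 with φ(x*) = 0 and φ''(x*) = 16. Laplace's method gives
  I(n) ~ e^(−n φ(x*)) · sqrt(2π / (n · φ''(x*))) = sqrt(2π / (16n)) = sqrt(π/(8n)).
This is exact: substituting u = (x − 15)·sqrt(8n) gives I(n) = (1/sqrt(8n)) ∫_{−∞}^{∞} e^(−u^2) du = sqrt(π/(8n)).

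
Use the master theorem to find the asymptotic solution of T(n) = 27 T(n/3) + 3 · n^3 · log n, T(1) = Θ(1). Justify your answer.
T(n) = Θ(n^3 · (log n)^2)

Here log_3 27 = 3 and f(n) = 3 · n^3 · log n = Θ(n^(log_3 27) · (log n)^1). This is the extended Case 2 of the master theorem (f matches the critical exponent up to log factors), giving T(n) = Θ(n^(log_3 27) · (log n)^(1+1)) = Θ(n^3 · (log n)^2).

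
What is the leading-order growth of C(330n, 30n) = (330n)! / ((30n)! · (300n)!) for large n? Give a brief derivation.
C(330n, 30n) ~ (285311670611/10000000000)^(30n) · sqrt(11/(20π·30n))

Write N = 30n. Apply Stirling to each factorial:
  (11N)! ~ sqrt(2π·11N) · (11N/e)^(11N),
  N! ~ sqrt(2π N) · (N/e)^N,
  (10N)! ~ sqrt(2π·10N) · (10N/e)^(10N).
The exponential factors combine to (11N)^(11N) / (N^N · (10N)^(10N)) = 11^(11N)/10^(10N) = (11^11/10^10)^N = (285311670611/10000000000)^N.
The square-root prefactors combine to sqrt(2π·11N) / (sqrt(2π N)·sqrt(2π·10N)) = sqrt(11 / (2π·10·N)) = sqrt(11/(20π·30n)).
Substituting N = 30n: C(330n, 30n) ~ (285311670611/10000000000)^(30n) · sqrt(11/(20π·30n)).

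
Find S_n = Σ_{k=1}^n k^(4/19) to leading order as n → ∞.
S_n ~ (19/23) · n^(23/19)

Integral comparison: Σ_{k=1}^n k^(4/19) = ∫_0^n x^(4/19) dx + O(n^(4/19)). The integral is n^(1 + 4/19) / (1 + 4/19) = n^((4+19)/19) / ((4+19)/19) = (19/23) · n^(23/19).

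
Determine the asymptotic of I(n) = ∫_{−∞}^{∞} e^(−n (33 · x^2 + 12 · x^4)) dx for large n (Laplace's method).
I(n) ~ sqrt(π/(33n))

φ(x) = 33 · x^2 + 12 · x^4 has its unique global minimum at x* = 0 (since φ'(x) = 66x + 48x^3 = 0 only at x = 0 for real x with both coefficients positive, and φ → ∞ as |x| → ∞). At x* = 0, φ(0) = 0 and φ''(0) = 66. Laplace's method then gives
  I(n) ~ sqrt(2π / (n · φ''(0))) · e^(−n φ(0)) = sqrt(2π / (66n)) = sqrt(π/(33n)).
The 12 · x^4 term contributes only at subleading order (an O(1/n) relative correction).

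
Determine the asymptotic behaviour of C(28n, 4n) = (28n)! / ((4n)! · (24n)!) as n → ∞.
C(28n, 4n) ~ (823543/46656)^(4n) · sqrt(7/(12π·4n))

Write N = 4n. Apply Stirling to each factorial:
  (7N)! ~ sqrt(2π·7N) · (7N/e)^(7N),
  N! ~ sqrt(2π N) · (N/e)^N,
  (6N)! ~ sqrt(2π·6N) · (6N/e)^(6N).
The exponential factors combine to (7N)^(7N) / (N^N · (6N)^(6N)) = 7^(7N)/6^(6N) = (7^7/6^6)^N = (823543/46656)^N.
The square-root prefactors combine to sqrt(2π·7N) / (sqrt(2π N)·sqrt(2π·6N)) = sqrt(7 / (2π·6·N)) = sqrt(7/(12π·4n)).
Substituting N = 4n: C(28n, 4n) ~ (823543/46656)^(4n) · sqrt(7/(12π·4n)).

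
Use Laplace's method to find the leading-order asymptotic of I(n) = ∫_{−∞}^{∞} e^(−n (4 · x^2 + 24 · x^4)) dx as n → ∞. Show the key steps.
I(n) ~ sqrt(π/(4n))

φ(x) = 4 · x^2 + 24 · x^4 has its unique global minimum at x* = 0 (since φ'(x) = 8x + 96x^3 = 0 only at x = 0 for real x with both coefficients positive, and φ → ∞ as |x| → ∞). At x* = 0, φ(0) = 0 and φ''(0) = 8. Laplace's method then gives
  I(n) ~ sqrt(2π / (n · φ''(0))) · e^(−n φ(0)) = sqrt(2π / (8n)) = sqrt(π/(4n)).
The 24 · x^4 term contributes only at subleading order (an O(1/n) relative correction).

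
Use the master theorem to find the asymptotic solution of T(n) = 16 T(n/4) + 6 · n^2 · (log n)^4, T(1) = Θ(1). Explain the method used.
T(n) = Θ(n^2 · (log n)^5)

Here log_4 16 = 2 and f(n) = 6 · n^2 · (log n)^4 = Θ(n^(log_4 16) · (log n)^4). This is the extended Case 2 of the master theorem (f matches the critical exponent up to log factors), giving T(n) = Θ(n^(log_4 16) · (log n)^(4+1)) = Θ(n^2 · (log n)^5).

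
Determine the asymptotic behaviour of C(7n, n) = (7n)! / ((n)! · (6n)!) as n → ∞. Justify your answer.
C(7n, n) ~ (823543/46656)^(n) · sqrt(7/(12π·n))

Write N = n. Apply Stirling to each factorial:
  (7N)! ~ sqrt(2π·7N) · (7N/e)^(7N),
  N! ~ sqrt(2π N) · (N/e)^N,
  (6N)! ~ sqrt(2π·6N) · (6N/e)^(6N).
The exponential factors combine to (7N)^(7N) / (N^N · (6N)^(6N)) = 7^(7N)/6^(6N) = (7^7/6^6)^N = (823543/46656)^N.
The square-root prefactors combine to sqrt(2π·7N) / (sqrt(2π N)·sqrt(2π·6N)) = sqrt(7 / (2π·6·N)) = sqrt(7/(12π·n)).
Substituting N = n: C(7n, n) ~ (823543/46656)^(n) · sqrt(7/(12π·n)).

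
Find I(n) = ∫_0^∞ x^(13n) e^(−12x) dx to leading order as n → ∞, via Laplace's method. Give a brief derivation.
I(n) ~ (sqrt(2π·13n) / 12) · (13n/(12e))^(13n)

Write the integrand as exp(13n ln x − 12x) and set f(x) = 13n ln x − 12x. Then f'(x) = 13n/x − 12 = 0 at x* = 13n/12, and f''(x*) = −13n/x*^2 = −12^2/(13n). Laplace's method (interior maximum) gives
  I(n) ~ e^(f(x*)) · sqrt(2π / |f''(x*)|)
        = exp(13n ln(13n/12) − 13n) · sqrt(2π · 13n / 12^2)
        = (13n/12)^(13n) e^(−13n) · sqrt(2π·13n) / 12
        = (sqrt(2π·13n) / 12) · (13n/(12e))^(13n).
This matches Γ(13n+1)/12^(13n+1) with Stirling applied to Γ.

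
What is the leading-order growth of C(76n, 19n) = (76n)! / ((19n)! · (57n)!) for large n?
C(76n, 19n) ~ (256/27)^(19n) · sqrt(2/(3π·19n))

Write N = 19n. Apply Stirling to each factorial:
  (4N)! ~ sqrt(2π·4N) · (4N/e)^(4N),
  N! ~ sqrt(2π N) · (N/e)^N,
  (3N)! ~ sqrt(2π·3N) · (3N/e)^(3N).
The exponential factors combine to (4N)^(4N) / (N^N · (3N)^(3N)) = 4^(4N)/3^(3N) = (4^4/3^3)^N = (256/27)^N.
The square-root prefactors combine to sqrt(2π·4N) / (sqrt(2π N)·sqrt(2π·3N)) = sqrt(4 / (2π·3·N)) = sqrt(2/(3π·19n)).
Substituting N = 19n: C(76n, 19n) ~ (256/27)^(19n) · sqrt(2/(3π·19n)).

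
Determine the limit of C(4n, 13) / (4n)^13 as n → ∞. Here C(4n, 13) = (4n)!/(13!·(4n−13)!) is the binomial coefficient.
lim = 1/13! = 1/6227020800

With N = 4n → ∞: C(N, 13) / N^13 = [N(N−1)…(N−12)] / (13! · N^13) = (1/13!) · 1 · (1 − 1/(4n)) · … · (1 − 12/(4n)). Each factor → 1 as N → ∞, so the limit is 1/13! = 1/6227020800.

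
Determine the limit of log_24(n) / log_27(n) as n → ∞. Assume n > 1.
lim = ln(27) / ln(24) = log_24(27)

Change of base: log_24(n) = ln n / ln 24 and log_27(n) = ln n / ln 27. The ratio is (ln n / ln 24) · (ln 27 / ln n) = ln 27 / ln 24, a constant independent of n. So the limit is ln 27 / ln 24 = log_24(27).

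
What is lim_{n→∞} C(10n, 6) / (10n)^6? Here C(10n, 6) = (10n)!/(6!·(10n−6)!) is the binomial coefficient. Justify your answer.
lim = 1/6! = 1/720

With N = 10n → ∞: C(N, 6) / N^6 = [N(N−1)…(N−5)] / (6! · N^6) = (1/6!) · 1 · (1 − 1/(10n)) · … · (1 − 5/(10n)). Each factor → 1 as N → ∞, so the limit is 1/6! = 1/720.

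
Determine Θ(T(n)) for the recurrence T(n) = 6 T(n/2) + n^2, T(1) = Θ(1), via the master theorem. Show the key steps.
T(n) = Θ(n^(log_2 6))

Master theorem: compare f(n) = n^2 to n^(log_2 6) where log_2 6 ≈ 2.585. Since 2 < log_2 6, we have f(n) = O(n^(log_2 6 − ε)) for some ε > 0 — Case 1. Hence T(n) = Θ(n^(log_2 6)).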